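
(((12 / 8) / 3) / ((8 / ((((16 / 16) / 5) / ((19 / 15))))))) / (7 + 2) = 1 / 912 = 0.00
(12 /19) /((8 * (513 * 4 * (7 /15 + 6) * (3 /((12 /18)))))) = 5 /3781836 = 0.00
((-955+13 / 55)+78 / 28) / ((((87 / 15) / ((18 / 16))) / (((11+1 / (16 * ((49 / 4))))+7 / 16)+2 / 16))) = -59830070283 / 28010752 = -2135.97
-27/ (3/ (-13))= 117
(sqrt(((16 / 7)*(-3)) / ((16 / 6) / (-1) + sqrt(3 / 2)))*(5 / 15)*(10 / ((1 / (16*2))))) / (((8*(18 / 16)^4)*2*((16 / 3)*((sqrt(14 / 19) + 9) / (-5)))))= 1945600*sqrt(14) / (15309*(-171 -sqrt(266))*sqrt(16 -3*sqrt(6)))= -0.86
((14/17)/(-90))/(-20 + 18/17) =1/2070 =0.00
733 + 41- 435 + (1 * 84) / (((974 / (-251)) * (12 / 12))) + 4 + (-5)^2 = 168674 / 487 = 346.35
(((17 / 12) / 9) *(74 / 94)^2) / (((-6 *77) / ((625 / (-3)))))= 14545625 / 330660792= 0.04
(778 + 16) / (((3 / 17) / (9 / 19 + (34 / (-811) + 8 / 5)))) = 704312142 / 77045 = 9141.57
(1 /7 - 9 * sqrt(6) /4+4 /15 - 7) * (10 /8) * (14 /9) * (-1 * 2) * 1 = 35 * sqrt(6) /4+692 /27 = 47.06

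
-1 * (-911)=911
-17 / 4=-4.25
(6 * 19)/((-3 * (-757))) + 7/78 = 8263/59046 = 0.14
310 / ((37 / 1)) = 310 / 37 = 8.38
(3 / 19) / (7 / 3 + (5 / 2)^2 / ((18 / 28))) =54 / 4123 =0.01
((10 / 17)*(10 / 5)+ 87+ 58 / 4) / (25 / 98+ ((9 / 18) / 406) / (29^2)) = 8343915902 / 20730769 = 402.49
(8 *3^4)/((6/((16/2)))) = 864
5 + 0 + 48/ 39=81/ 13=6.23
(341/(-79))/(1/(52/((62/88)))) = -25168/79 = -318.58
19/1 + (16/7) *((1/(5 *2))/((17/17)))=673/35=19.23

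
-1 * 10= -10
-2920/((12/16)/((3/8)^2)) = -1095/2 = -547.50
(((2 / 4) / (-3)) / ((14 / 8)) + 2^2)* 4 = 328 / 21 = 15.62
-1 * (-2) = 2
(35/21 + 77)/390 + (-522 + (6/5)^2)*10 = -3045158/585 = -5205.40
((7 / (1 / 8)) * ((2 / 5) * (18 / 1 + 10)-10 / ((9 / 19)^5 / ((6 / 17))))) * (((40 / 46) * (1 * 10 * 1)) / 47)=-512672572160 / 361714491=-1417.34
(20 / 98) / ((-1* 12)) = -5 / 294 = -0.02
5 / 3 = 1.67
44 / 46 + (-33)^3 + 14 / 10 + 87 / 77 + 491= -313843458 / 8855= -35442.51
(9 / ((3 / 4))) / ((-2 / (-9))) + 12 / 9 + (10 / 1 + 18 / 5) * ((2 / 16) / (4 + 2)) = 55.62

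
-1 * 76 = -76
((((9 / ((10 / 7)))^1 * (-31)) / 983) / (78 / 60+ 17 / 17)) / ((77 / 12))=-3348 / 248699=-0.01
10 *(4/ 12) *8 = 80/ 3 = 26.67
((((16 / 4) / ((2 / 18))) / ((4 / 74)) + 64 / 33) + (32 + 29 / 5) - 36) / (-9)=-110507 / 1485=-74.42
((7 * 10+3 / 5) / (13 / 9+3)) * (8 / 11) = 3177 / 275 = 11.55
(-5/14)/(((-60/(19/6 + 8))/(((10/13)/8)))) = 0.01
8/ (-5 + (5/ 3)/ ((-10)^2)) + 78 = 22842/ 299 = 76.39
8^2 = 64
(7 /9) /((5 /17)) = 119 /45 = 2.64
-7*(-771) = 5397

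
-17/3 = -5.67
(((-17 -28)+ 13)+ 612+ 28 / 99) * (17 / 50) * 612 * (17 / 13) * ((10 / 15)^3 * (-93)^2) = 4339753361024 / 10725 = 404639008.02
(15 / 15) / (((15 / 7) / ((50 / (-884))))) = -35 / 1326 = -0.03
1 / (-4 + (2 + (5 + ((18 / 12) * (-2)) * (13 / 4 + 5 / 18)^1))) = -12 / 91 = -0.13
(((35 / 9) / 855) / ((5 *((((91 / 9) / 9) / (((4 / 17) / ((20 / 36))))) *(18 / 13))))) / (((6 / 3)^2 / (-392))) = -196 / 8075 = -0.02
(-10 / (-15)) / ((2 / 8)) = 8 / 3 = 2.67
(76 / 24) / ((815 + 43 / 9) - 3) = 57 / 14702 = 0.00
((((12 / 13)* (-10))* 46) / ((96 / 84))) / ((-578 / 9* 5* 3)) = 1449 / 3757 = 0.39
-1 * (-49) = 49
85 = 85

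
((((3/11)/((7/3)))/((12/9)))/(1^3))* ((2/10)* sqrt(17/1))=27* sqrt(17)/1540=0.07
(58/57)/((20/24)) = 116/95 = 1.22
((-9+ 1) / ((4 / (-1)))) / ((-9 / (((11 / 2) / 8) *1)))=-11 / 72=-0.15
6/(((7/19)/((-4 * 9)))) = -4104/7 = -586.29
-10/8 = -5/4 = -1.25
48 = 48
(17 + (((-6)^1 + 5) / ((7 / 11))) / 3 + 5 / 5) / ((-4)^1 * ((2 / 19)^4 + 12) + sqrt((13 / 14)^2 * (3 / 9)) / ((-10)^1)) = -837719421027731200 / 2300895810413545271 + 1620571585372220 * sqrt(3) / 6902687431240635813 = -0.36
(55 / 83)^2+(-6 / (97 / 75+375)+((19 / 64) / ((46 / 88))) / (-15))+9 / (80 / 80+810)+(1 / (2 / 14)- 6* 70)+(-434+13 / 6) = -122495426974758407 / 145061663630960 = -844.44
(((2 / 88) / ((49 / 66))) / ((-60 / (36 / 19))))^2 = 81 / 86676100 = 0.00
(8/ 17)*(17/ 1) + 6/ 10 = 43/ 5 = 8.60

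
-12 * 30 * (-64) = 23040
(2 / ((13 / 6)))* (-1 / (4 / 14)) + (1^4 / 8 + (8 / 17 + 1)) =-1.64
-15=-15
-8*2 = -16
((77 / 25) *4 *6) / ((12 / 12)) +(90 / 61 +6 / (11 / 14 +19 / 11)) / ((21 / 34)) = 331218452 / 4131225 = 80.17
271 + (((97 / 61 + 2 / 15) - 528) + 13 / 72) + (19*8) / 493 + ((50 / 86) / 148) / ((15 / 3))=-254.79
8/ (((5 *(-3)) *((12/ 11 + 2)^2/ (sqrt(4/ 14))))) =-0.03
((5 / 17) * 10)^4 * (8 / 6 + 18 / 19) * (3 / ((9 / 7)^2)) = 309.73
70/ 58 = 35/ 29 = 1.21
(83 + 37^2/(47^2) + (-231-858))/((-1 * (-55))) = -444177/24299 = -18.28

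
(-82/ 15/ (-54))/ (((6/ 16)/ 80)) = 5248/ 243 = 21.60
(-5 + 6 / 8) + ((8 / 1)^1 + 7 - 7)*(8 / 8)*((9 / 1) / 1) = 271 / 4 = 67.75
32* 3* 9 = 864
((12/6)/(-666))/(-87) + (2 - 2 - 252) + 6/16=-58318615/231768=-251.62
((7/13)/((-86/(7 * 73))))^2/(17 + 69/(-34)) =217513793/318105658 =0.68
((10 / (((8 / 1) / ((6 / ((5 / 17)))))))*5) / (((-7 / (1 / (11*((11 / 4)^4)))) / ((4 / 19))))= -130560 / 21419783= -0.01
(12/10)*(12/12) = 6/5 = 1.20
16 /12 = 4 /3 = 1.33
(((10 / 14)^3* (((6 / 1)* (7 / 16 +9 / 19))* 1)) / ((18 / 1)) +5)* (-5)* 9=-23980575 / 104272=-229.98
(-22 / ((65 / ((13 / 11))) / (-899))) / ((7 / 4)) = 7192 / 35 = 205.49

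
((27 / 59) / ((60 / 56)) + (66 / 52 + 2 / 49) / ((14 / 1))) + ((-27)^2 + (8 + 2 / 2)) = 3885815251 / 5261620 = 738.52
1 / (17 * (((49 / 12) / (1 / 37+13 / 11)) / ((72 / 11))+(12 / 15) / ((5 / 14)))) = 10627200 / 497917301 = 0.02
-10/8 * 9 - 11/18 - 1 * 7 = -679/36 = -18.86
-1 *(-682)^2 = -465124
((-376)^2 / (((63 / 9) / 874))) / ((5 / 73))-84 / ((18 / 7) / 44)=27060063736 / 105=257714892.72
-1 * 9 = -9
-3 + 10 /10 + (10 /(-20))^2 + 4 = 9 /4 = 2.25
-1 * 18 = -18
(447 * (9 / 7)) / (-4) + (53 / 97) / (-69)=-26927423 / 187404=-143.69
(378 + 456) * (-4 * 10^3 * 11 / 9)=-4077333.33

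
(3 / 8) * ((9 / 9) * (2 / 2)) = 3 / 8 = 0.38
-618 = -618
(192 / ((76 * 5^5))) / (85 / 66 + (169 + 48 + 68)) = 3168 / 1121890625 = 0.00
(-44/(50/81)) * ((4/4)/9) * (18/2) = -1782/25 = -71.28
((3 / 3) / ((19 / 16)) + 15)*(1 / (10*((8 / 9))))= 2709 / 1520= 1.78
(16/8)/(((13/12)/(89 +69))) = 291.69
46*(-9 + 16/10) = -1702/5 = -340.40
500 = 500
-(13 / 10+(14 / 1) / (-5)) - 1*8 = -13 / 2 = -6.50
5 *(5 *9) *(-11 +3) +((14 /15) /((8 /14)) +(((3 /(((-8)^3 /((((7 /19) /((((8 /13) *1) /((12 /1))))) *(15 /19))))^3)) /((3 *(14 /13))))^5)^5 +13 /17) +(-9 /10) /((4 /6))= -59271583368371455702671748419910863767420795900233163381882191559719968215406965968254982367136844581127711224514228084642989526072018098471370315125037624650783747214600228756978866207737667973740515771659022794277576896181033779954340443326170778526456233418830697380213391420309659644549470344043326503851666247983426131509888167215140810608437617570488528951061470243091249163150835984775940891157374961624582629932306291654827 /32947841109959385293902159475374867525138117901020706854655480446357038809478451935042833771122500776732348763525447358149079892700847312754974285914580449494315481007522834816286723771624997409162087054480520532641725412921663707190899417220302144680388824048958607636622693915731460242526675218621401219565970218369077335545437407043120260142707251147757618258046256552169933320067427358251385667230276187162170407593537699840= -1798.95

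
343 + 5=348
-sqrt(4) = -2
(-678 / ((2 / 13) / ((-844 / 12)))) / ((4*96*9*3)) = 309959 / 10368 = 29.90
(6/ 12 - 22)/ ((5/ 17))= -731/ 10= -73.10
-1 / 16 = -0.06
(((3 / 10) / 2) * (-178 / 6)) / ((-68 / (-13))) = -1157 / 1360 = -0.85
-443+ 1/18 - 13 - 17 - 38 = -9197/18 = -510.94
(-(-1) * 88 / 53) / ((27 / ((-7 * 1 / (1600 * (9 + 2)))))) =-7 / 286200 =-0.00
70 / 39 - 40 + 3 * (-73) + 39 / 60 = -200113 / 780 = -256.56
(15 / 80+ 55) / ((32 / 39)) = 34437 / 512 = 67.26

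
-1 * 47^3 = -103823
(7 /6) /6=7 /36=0.19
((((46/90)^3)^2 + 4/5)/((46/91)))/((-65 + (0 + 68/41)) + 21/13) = -47055174287381/1795274128125000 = -0.03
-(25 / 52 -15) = 755 / 52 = 14.52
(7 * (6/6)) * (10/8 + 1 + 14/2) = 259/4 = 64.75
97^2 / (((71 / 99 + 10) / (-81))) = -75450771 / 1061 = -71112.89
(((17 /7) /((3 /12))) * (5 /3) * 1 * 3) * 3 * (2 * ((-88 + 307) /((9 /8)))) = 397120 /7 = 56731.43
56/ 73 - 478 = -34838/ 73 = -477.23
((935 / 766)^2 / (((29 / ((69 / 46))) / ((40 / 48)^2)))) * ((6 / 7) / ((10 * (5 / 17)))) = 14861825 / 952891744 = 0.02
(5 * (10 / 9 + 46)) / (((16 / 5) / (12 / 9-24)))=-45050 / 27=-1668.52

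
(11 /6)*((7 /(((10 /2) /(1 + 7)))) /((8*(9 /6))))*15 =77 /3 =25.67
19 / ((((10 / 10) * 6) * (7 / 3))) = 19 / 14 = 1.36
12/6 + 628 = 630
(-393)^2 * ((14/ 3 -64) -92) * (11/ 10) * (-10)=257106102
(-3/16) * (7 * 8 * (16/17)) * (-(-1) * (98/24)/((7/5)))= -490/17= -28.82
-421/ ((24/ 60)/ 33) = -69465/ 2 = -34732.50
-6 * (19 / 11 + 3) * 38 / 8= -1482 / 11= -134.73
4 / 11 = 0.36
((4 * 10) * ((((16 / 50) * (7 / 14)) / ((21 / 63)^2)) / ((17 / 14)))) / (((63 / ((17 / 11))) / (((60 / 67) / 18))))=128 / 2211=0.06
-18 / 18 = -1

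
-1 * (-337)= 337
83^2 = 6889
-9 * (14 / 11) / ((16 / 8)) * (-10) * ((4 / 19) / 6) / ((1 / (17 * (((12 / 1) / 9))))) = 45.55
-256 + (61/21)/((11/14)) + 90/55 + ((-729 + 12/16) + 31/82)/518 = -9177431/36408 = -252.07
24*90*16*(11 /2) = 190080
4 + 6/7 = 4.86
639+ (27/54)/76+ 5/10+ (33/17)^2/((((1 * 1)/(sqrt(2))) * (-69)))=97205/152-363 * sqrt(2)/6647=639.43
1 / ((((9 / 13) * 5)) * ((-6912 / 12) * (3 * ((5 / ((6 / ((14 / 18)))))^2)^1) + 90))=-39 / 85850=-0.00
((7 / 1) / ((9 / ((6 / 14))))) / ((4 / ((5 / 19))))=5 / 228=0.02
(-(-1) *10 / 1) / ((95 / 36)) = 72 / 19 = 3.79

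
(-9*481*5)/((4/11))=-238095/4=-59523.75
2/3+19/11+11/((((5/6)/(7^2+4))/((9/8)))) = 521033/660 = 789.44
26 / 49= 0.53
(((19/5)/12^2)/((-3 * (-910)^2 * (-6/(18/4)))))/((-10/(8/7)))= -19/20868120000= -0.00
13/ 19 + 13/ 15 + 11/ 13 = 2.40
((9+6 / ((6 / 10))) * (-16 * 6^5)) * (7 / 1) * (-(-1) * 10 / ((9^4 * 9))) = -680960 / 243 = -2802.30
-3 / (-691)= 3 / 691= 0.00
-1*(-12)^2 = -144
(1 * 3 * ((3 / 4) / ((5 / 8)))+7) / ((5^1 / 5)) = 10.60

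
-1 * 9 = -9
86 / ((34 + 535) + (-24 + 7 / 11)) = 473 / 3001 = 0.16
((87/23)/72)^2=841/304704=0.00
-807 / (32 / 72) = -7263 / 4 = -1815.75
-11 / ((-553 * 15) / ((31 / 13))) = 341 / 107835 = 0.00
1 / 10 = 0.10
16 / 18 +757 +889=14822 / 9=1646.89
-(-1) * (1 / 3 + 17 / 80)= 131 / 240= 0.55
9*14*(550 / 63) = 1100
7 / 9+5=52 / 9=5.78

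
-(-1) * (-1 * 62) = -62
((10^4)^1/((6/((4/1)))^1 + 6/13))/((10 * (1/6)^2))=312000/17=18352.94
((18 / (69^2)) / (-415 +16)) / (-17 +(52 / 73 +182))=-0.00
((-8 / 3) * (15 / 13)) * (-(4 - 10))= -240 / 13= -18.46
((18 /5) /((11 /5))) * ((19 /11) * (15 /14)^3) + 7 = 1739209 /166012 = 10.48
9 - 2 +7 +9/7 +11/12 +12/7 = 215/12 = 17.92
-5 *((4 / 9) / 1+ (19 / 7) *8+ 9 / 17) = -121495 / 1071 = -113.44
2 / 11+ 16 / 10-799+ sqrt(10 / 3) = -43847 / 55+ sqrt(30) / 3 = -795.39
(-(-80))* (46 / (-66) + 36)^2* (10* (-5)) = -5428900000 / 1089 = -4985215.79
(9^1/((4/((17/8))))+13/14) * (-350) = -1998.44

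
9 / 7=1.29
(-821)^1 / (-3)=821 / 3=273.67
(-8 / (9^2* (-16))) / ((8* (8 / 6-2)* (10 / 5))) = -1 / 1728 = -0.00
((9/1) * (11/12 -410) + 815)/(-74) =11467/296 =38.74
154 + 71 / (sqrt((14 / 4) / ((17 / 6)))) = 71 * sqrt(357) / 21 + 154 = 217.88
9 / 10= 0.90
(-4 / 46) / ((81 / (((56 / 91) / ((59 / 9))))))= -16 / 158769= -0.00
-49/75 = -0.65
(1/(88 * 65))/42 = 1/240240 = 0.00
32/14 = 16/7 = 2.29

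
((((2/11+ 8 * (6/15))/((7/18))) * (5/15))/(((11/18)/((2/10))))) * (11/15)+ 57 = 555321/9625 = 57.70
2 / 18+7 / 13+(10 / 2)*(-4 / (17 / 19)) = -21.70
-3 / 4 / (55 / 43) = -129 / 220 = -0.59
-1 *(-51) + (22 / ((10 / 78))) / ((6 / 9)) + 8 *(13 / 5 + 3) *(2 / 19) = 29746 / 95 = 313.12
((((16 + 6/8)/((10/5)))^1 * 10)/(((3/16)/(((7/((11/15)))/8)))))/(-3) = -11725/66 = -177.65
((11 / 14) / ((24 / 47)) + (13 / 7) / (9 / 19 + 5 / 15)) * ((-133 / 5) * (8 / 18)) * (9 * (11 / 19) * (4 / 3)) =-65285 / 207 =-315.39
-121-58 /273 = -33091 /273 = -121.21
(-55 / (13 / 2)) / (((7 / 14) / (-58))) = 12760 / 13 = 981.54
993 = 993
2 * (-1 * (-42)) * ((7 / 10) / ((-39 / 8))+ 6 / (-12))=-3514 / 65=-54.06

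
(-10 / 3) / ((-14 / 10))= 2.38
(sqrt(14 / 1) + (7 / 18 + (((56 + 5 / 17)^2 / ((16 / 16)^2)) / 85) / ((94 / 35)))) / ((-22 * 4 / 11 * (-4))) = sqrt(14) / 32 + 3707179 / 8312796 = 0.56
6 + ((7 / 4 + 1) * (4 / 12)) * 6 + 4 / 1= 31 / 2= 15.50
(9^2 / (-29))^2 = 6561 / 841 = 7.80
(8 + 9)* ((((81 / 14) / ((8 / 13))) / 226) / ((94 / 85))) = 1521585 / 2379328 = 0.64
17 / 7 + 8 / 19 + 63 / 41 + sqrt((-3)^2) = 40277 / 5453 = 7.39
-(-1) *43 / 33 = 43 / 33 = 1.30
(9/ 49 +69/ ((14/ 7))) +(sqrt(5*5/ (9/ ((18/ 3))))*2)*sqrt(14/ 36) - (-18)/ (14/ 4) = 10*sqrt(21)/ 9 +3903/ 98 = 44.92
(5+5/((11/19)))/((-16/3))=-225/88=-2.56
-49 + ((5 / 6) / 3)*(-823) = -4997 / 18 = -277.61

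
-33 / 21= -11 / 7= -1.57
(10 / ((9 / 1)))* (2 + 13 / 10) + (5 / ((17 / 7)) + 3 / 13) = 5.96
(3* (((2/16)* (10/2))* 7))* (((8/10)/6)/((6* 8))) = 7/192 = 0.04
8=8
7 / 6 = 1.17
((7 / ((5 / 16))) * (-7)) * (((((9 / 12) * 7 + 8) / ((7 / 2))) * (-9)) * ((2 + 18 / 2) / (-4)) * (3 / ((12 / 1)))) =-36729 / 10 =-3672.90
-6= -6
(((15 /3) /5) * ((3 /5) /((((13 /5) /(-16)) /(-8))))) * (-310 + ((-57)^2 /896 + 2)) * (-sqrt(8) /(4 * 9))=272719 * sqrt(2) /546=706.38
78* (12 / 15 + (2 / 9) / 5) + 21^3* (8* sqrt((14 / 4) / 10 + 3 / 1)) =988 / 15 + 37044* sqrt(335) / 5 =135669.17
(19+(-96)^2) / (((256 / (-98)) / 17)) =-7692755 / 128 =-60099.65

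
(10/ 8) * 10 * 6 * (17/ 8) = 1275/ 8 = 159.38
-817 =-817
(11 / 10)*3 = 33 / 10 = 3.30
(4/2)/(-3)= -2/3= -0.67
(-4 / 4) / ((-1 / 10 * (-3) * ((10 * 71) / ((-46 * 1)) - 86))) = 230 / 6999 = 0.03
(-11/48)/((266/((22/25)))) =-121/159600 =-0.00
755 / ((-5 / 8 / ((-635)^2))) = -487095800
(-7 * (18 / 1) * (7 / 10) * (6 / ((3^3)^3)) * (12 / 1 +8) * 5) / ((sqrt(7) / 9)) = -280 * sqrt(7) / 81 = -9.15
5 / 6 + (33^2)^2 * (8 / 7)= 56924243 / 42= 1355339.12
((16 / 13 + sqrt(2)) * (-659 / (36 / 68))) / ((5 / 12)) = -44812 * sqrt(2) / 15 - 716992 / 195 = -7901.80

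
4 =4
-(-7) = 7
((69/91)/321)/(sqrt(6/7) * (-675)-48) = 184/630035367-1725 * sqrt(42)/2940165046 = -0.00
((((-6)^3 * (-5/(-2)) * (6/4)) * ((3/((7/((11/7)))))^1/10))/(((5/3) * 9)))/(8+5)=-891/3185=-0.28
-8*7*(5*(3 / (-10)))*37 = 3108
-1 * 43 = -43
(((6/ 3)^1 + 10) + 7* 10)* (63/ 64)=2583/ 32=80.72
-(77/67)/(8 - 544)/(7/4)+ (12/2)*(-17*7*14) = -89744077/8978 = -9996.00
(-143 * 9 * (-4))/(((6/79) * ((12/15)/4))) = 338910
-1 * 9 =-9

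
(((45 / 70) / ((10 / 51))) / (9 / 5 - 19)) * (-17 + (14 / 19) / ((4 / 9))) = 267597 / 91504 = 2.92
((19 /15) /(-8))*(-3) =19 /40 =0.48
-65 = -65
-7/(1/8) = -56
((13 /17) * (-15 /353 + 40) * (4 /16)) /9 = 183365 /216036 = 0.85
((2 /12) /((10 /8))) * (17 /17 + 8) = 6 /5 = 1.20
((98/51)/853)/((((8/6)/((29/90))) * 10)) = 1421/26101800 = 0.00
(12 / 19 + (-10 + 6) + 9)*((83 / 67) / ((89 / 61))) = 541741 / 113297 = 4.78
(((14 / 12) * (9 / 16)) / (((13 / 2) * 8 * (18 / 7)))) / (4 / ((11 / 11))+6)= 49 / 99840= 0.00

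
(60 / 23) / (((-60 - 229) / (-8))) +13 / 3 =87851 / 19941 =4.41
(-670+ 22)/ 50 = -324/ 25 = -12.96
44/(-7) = -44/7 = -6.29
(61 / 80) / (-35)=-61 / 2800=-0.02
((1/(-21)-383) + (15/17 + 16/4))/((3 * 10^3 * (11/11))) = -27001/214200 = -0.13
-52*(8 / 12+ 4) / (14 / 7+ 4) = -364 / 9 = -40.44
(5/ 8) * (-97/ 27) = -485/ 216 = -2.25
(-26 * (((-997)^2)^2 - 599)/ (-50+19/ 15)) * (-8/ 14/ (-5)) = 2590527849936/ 43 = 60244833719.44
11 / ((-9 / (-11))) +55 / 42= 1859 / 126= 14.75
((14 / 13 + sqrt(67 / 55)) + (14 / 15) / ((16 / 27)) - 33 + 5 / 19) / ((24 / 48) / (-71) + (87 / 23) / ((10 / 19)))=-4.04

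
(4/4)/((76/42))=21/38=0.55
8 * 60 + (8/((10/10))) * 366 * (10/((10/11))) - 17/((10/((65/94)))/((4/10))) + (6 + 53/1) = 32746.53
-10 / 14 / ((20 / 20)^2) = -5 / 7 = -0.71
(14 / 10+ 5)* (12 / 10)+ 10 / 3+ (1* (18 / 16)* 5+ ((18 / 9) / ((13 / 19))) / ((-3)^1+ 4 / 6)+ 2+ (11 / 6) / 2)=333101 / 18200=18.30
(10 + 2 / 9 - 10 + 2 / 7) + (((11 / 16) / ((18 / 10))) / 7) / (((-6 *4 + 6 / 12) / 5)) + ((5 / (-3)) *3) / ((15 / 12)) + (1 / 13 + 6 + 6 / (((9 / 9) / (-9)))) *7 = -338.97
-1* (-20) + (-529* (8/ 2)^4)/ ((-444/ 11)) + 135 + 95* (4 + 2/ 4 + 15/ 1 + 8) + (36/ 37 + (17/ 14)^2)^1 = 133256513/ 21756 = 6125.05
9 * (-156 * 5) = -7020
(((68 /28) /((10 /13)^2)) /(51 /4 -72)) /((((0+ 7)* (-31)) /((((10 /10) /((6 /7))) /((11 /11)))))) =0.00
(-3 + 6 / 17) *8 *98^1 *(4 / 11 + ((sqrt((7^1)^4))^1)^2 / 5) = -186497136 / 187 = -997310.89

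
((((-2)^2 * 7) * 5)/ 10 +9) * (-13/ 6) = -299/ 6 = -49.83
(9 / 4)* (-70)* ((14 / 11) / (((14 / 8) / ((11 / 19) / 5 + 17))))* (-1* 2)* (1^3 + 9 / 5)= 11473056 / 1045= 10979.00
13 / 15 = 0.87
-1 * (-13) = 13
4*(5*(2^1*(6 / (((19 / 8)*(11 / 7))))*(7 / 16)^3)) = 36015 / 6688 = 5.39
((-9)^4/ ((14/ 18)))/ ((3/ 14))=39366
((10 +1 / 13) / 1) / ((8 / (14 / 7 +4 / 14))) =262 / 91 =2.88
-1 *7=-7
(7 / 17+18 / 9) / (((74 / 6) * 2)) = 123 / 1258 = 0.10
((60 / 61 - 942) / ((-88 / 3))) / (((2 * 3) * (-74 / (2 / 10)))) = -28701 / 1986160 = -0.01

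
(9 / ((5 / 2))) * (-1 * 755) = -2718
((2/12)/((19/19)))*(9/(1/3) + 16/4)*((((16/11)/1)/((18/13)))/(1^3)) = 1612/297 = 5.43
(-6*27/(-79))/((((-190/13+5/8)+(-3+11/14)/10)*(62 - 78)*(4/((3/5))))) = 22113/16346996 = 0.00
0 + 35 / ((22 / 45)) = 1575 / 22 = 71.59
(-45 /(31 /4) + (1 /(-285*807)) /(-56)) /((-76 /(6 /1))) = 0.46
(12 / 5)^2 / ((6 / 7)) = 168 / 25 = 6.72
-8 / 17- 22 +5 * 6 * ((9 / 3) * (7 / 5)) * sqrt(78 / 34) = 168.37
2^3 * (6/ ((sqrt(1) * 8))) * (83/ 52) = 249/ 26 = 9.58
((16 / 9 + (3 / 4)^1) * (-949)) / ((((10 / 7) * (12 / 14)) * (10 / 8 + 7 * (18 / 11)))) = -3580577 / 23220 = -154.20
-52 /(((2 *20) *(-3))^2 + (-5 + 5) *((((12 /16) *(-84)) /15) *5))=-13 /3600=-0.00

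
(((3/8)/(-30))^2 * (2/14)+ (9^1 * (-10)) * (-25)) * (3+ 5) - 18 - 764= 17218.00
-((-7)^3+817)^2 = -224676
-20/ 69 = -0.29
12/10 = 6/5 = 1.20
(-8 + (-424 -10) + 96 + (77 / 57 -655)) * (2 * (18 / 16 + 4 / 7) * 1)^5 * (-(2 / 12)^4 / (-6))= -828760109375 / 14338695168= -57.80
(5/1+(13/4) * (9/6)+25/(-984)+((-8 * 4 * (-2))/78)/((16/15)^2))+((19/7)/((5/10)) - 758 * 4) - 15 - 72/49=-1900776499/626808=-3032.47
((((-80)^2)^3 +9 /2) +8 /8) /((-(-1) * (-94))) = -524288000011 /188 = -2788765957.51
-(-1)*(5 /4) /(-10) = -1 /8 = -0.12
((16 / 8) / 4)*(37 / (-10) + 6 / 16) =-133 / 80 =-1.66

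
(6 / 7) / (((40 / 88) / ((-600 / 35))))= -1584 / 49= -32.33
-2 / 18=-1 / 9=-0.11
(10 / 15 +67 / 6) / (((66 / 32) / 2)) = 1136 / 99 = 11.47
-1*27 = -27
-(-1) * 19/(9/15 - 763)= -95/3812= -0.02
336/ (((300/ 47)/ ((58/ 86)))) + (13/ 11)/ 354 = 148624591/ 4186050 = 35.50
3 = 3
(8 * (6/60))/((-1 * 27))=-0.03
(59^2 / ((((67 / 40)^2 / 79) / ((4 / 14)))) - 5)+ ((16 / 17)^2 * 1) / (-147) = 5339745899081 / 190706187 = 27999.86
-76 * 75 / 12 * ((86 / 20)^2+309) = -622231 / 4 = -155557.75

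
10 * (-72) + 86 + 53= -581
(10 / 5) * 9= 18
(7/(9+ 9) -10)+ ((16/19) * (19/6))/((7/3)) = -1067/126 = -8.47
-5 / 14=-0.36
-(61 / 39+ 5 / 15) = -74 / 39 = -1.90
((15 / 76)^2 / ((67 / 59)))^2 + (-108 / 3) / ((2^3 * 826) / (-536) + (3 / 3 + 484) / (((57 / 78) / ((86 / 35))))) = -2527877798730983 / 119992507788613888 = -0.02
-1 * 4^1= -4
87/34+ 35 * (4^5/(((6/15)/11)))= 985602.56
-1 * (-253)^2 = -64009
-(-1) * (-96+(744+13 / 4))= 2605 / 4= 651.25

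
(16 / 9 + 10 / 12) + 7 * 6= 803 / 18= 44.61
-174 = -174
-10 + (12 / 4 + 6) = -1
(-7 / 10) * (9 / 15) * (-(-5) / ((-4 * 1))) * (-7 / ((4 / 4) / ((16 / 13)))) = -294 / 65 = -4.52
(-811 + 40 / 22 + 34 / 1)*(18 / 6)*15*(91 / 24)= -132265.40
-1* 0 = 0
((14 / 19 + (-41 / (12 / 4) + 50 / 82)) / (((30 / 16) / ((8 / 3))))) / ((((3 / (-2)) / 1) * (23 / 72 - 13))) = -29483008 / 32005215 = -0.92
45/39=15/13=1.15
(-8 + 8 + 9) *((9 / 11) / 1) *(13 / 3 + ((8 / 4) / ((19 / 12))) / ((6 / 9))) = 9585 / 209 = 45.86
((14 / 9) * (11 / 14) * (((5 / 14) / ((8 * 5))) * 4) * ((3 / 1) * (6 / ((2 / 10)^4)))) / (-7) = -70.15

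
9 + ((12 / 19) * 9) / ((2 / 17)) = 1089 / 19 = 57.32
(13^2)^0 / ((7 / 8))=8 / 7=1.14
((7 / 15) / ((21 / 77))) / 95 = 77 / 4275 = 0.02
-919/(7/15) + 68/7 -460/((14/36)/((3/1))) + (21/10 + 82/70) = -385341/70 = -5504.87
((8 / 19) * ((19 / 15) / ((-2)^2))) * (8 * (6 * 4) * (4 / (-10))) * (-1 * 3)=768 / 25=30.72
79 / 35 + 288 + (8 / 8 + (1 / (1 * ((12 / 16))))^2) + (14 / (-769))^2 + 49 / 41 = 2247163095481 / 7637427315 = 294.23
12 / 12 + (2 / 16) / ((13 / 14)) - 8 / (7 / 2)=-419 / 364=-1.15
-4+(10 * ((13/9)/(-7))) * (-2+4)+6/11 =-5254/693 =-7.58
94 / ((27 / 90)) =940 / 3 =313.33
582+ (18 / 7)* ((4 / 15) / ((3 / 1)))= 20378 / 35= 582.23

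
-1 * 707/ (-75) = 707/ 75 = 9.43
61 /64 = 0.95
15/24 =0.62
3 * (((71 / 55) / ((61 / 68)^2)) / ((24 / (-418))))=-1559444 / 18605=-83.82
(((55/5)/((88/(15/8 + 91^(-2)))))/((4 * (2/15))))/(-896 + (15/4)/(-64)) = -1863345/3799173742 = -0.00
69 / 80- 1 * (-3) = 309 / 80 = 3.86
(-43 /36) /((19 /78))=-559 /114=-4.90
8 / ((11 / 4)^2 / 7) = 896 / 121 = 7.40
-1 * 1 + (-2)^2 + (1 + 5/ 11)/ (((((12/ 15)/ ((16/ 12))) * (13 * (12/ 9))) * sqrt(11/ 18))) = 3.18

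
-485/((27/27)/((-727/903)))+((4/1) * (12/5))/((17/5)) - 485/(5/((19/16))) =68307451/245616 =278.11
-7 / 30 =-0.23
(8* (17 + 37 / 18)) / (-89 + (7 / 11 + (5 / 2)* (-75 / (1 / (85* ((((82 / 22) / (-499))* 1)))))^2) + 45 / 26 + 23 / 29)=7792053531262 / 285361394066145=0.03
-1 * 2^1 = -2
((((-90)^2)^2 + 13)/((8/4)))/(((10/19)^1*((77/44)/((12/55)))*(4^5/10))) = 534252963/7040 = 75888.20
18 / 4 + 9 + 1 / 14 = 95 / 7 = 13.57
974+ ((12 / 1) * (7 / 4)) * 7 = 1121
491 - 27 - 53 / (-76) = 35317 / 76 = 464.70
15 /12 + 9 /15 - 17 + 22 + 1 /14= 969 /140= 6.92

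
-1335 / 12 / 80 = -89 / 64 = -1.39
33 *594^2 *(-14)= -163010232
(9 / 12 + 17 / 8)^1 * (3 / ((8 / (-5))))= -345 / 64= -5.39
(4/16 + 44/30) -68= -3977/60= -66.28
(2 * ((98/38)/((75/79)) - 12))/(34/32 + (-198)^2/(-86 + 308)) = -15663136/149871525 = -0.10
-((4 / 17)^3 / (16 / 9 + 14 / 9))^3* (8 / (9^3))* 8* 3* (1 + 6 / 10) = -16777216 / 667056805295625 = -0.00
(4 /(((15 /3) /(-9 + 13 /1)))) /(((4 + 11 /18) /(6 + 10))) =4608 /415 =11.10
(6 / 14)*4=12 / 7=1.71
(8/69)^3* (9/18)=256/328509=0.00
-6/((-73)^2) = -6/5329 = -0.00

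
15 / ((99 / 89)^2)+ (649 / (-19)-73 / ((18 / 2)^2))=-4271191 / 186219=-22.94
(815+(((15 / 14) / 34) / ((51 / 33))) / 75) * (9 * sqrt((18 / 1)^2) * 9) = 24038710119 / 20230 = 1188270.40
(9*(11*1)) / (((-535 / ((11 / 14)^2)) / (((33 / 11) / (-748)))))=3267 / 7130480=0.00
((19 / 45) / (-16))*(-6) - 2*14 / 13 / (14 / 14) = -3113 / 1560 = -2.00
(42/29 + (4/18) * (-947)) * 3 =-54548/87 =-626.99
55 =55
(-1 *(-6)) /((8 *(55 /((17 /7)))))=51 /1540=0.03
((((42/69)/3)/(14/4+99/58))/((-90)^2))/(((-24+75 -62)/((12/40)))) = -203/1547221500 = -0.00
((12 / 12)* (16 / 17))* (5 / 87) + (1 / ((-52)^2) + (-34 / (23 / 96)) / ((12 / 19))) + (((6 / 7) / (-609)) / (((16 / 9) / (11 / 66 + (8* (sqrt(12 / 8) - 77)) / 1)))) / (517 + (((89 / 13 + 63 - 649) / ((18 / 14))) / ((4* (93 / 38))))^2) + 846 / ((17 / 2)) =-703489252627466116117199 / 5622894130304689287504 - 2131130898* sqrt(6) / 1772781484506137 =-125.11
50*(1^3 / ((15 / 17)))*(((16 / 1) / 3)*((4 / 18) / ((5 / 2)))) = 26.86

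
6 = 6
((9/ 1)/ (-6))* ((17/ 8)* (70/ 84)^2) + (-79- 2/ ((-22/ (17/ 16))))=-171319/ 2112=-81.12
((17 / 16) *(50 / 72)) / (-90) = -85 / 10368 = -0.01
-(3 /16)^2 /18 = -1 /512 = -0.00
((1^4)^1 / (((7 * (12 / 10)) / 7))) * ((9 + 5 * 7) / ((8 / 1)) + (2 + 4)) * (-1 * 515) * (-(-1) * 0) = 0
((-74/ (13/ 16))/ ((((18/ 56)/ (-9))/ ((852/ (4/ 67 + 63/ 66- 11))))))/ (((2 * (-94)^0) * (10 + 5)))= -6938978816/ 956735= -7252.77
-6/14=-3/7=-0.43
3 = 3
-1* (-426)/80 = 213/40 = 5.32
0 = 0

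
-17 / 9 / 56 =-17 / 504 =-0.03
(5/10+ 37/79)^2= 23409/24964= 0.94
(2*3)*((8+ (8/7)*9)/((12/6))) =384/7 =54.86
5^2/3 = 25/3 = 8.33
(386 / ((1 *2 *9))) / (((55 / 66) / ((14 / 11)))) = 5404 / 165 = 32.75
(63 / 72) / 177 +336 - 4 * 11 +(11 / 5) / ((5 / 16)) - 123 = 6231991 / 35400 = 176.04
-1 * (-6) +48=54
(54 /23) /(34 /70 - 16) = -630 /4163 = -0.15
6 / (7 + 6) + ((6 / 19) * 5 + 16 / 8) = 998 / 247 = 4.04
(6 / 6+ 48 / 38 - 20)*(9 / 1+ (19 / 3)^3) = -2393374 / 513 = -4665.45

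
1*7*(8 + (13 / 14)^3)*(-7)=-24149 / 56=-431.23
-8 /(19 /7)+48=856 /19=45.05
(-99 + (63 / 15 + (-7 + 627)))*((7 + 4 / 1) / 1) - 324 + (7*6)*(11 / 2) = 5684.20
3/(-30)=-1/10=-0.10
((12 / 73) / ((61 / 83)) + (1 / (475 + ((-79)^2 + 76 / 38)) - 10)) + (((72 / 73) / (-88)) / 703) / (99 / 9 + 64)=-9.78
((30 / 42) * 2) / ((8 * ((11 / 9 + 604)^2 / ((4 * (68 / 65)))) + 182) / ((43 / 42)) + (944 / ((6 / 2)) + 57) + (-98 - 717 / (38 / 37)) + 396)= 7500060 / 3591720827821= 0.00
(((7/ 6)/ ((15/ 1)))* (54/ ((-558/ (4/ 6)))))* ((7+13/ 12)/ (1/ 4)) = -679/ 4185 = -0.16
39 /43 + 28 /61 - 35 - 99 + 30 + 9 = -245602 /2623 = -93.63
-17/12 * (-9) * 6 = 153/2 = 76.50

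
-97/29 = -3.34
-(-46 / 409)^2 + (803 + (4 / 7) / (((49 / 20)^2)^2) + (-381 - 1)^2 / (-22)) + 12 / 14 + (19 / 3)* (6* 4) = -421545331502632305 / 74254309058237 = -5677.05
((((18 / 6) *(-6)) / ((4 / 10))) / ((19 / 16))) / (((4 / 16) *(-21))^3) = 5120 / 19551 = 0.26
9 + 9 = 18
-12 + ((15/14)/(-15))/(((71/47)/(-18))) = -5541/497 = -11.15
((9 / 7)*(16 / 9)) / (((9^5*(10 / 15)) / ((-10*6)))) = -160 / 45927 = -0.00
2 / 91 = 0.02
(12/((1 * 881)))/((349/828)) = 9936/307469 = 0.03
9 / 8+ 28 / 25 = 449 / 200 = 2.24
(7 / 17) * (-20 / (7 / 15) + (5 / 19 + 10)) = -255 / 19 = -13.42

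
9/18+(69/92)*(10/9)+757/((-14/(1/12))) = -533/168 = -3.17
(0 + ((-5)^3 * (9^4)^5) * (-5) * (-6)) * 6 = -273547472828780898022500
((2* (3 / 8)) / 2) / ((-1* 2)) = -3 / 16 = -0.19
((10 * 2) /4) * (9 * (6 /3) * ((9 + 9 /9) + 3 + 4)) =1530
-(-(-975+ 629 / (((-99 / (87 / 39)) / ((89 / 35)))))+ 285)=-58380149 / 45045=-1296.04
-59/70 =-0.84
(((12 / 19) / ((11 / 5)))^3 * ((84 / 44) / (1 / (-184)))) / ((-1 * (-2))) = -417312000 / 100422619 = -4.16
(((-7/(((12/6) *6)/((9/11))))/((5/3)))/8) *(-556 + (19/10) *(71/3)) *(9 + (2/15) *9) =16419501/88000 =186.59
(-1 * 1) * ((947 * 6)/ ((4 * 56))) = -2841/ 112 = -25.37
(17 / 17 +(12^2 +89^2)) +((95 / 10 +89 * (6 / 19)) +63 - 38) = 8128.61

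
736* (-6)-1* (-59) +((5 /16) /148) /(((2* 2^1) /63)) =-41269189 /9472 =-4356.97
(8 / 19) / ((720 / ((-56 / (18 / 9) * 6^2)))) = -56 / 95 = -0.59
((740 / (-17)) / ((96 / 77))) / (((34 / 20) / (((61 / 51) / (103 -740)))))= 620675 / 16094988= 0.04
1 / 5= 0.20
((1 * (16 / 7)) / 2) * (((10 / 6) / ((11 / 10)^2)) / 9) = 4000 / 22869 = 0.17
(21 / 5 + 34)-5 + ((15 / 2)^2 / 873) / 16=1030653 / 31040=33.20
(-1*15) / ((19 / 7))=-105 / 19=-5.53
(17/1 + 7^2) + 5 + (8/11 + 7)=866/11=78.73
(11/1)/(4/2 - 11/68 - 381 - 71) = -748/30611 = -0.02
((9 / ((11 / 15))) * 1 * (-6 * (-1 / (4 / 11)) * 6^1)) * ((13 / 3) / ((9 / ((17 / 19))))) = 9945 / 19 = 523.42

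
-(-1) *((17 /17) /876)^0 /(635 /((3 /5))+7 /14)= 0.00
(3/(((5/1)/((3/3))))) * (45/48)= 9/16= 0.56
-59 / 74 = -0.80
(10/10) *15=15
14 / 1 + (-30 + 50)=34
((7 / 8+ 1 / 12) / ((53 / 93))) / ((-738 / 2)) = -713 / 156456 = -0.00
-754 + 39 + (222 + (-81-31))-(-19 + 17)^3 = -597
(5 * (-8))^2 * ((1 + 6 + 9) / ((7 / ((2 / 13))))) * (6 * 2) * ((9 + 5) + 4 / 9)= 2048000 / 21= 97523.81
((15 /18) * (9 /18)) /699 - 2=-16771 /8388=-2.00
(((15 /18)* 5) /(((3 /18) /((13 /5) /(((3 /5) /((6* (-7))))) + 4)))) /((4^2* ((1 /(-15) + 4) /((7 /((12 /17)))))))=-1323875 /1888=-701.20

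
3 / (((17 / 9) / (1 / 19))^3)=2187 / 33698267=0.00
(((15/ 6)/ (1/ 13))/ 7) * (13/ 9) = 845/ 126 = 6.71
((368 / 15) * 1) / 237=368 / 3555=0.10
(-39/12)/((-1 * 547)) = 13/2188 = 0.01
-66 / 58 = -33 / 29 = -1.14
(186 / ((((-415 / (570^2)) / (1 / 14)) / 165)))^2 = 994244505347610000 / 337561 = 2945377295800.20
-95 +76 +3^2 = -10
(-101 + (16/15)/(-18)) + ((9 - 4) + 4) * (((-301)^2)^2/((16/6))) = 29920132568501/1080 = 27703826452.32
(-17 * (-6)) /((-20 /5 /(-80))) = 2040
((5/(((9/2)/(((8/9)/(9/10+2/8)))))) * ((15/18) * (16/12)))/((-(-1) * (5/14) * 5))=8960/16767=0.53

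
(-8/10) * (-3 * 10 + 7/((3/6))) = 12.80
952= 952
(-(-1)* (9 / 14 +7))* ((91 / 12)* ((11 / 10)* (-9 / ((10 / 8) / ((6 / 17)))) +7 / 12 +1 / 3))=-108.88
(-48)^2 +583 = 2887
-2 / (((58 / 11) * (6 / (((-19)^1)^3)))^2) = -5692551601 / 60552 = -94010.96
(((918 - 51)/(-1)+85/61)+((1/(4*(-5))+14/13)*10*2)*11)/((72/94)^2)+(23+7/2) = -1093322429/1027728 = -1063.82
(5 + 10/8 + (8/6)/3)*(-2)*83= -20003/18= -1111.28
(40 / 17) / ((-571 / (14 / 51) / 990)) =-184800 / 165019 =-1.12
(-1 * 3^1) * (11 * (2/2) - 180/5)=75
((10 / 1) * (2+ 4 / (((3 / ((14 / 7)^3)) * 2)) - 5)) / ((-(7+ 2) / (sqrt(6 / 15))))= -14 * sqrt(10) / 27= -1.64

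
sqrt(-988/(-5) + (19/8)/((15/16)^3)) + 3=3 + 2 * sqrt(2537355)/225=17.16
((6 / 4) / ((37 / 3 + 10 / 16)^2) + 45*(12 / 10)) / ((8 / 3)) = 7835697 / 386884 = 20.25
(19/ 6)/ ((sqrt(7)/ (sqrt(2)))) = 19 *sqrt(14)/ 42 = 1.69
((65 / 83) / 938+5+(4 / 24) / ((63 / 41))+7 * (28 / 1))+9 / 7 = 212723030 / 1051029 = 202.40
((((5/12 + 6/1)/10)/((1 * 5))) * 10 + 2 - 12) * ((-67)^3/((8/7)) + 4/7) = 1541527333/672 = 2293939.48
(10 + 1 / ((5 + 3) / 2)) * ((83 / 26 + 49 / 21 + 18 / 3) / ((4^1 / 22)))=405449 / 624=649.76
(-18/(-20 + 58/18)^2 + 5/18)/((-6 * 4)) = -87761/9850032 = -0.01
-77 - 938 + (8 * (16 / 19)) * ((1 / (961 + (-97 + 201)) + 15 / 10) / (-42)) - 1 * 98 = -473054959 / 424935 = -1113.24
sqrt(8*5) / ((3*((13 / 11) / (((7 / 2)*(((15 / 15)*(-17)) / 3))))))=-1309*sqrt(10) / 117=-35.38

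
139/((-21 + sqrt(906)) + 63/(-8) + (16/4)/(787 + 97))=12543919336/226608695 + 434489536 * sqrt(906)/226608695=113.07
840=840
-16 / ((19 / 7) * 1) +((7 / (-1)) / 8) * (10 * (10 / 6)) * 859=-2857519 / 228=-12532.98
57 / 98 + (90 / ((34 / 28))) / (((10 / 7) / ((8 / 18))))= 39385 / 1666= 23.64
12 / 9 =1.33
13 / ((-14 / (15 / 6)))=-65 / 28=-2.32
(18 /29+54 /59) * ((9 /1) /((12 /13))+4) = 36135 /1711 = 21.12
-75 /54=-25 /18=-1.39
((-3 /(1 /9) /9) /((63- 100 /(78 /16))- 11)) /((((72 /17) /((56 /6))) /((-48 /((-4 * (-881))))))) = 1547 /540934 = 0.00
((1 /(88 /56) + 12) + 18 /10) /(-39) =-794 /2145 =-0.37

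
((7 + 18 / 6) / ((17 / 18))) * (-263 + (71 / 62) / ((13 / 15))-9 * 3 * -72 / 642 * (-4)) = -2125104030 / 733057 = -2898.96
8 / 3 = 2.67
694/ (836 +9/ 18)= 1388/ 1673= 0.83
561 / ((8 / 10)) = 2805 / 4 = 701.25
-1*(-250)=250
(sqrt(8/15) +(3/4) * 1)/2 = sqrt(30)/15 +3/8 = 0.74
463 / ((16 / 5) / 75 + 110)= 173625 / 41266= 4.21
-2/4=-1/2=-0.50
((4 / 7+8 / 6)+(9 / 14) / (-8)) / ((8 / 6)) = 613 / 448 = 1.37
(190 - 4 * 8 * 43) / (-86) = 593 / 43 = 13.79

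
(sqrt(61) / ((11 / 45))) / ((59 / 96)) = 4320*sqrt(61) / 649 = 51.99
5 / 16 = 0.31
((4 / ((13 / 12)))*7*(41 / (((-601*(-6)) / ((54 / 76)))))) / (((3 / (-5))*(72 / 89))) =-127715 / 296894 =-0.43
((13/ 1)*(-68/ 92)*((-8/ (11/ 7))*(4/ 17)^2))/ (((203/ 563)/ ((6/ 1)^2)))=33725952/ 124729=270.39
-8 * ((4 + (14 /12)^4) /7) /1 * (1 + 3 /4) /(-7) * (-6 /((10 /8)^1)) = -1517 /189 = -8.03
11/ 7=1.57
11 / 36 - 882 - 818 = -61189 / 36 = -1699.69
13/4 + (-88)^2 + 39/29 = 898837/116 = 7748.59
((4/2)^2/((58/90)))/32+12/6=509/232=2.19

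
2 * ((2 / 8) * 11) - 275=-539 / 2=-269.50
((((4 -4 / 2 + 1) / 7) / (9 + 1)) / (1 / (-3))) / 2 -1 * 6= -849 / 140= -6.06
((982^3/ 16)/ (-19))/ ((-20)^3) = 118370771/ 304000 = 389.38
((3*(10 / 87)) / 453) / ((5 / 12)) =8 / 4379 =0.00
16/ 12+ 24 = 76/ 3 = 25.33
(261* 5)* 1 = 1305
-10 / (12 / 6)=-5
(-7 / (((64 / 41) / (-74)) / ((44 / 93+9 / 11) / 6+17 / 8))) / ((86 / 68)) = 614.04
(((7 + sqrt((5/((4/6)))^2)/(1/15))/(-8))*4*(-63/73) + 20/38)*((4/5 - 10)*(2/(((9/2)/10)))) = -26588276/12483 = -2129.96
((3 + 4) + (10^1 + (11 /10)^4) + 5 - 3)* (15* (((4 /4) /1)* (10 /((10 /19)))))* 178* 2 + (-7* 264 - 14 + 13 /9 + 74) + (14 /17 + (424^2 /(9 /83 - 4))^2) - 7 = 1002891810042379073 /469480500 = 2136173515.28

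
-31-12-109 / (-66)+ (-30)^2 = 56671 / 66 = 858.65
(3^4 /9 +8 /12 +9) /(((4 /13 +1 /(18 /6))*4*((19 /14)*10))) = 0.54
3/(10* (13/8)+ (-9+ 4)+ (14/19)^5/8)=29713188/111693367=0.27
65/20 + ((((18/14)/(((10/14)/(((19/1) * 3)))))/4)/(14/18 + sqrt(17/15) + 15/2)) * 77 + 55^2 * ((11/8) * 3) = 11112517183/873352 - 1066527 * sqrt(255)/545845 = 12692.78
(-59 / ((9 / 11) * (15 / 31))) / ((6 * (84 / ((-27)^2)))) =-60357 / 280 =-215.56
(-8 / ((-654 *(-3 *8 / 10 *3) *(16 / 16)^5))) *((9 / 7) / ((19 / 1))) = -0.00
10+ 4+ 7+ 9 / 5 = 114 / 5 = 22.80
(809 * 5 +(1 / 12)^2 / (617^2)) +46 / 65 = 14415864050801 / 3563249040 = 4045.71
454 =454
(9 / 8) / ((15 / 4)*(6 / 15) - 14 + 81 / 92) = -207 / 2138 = -0.10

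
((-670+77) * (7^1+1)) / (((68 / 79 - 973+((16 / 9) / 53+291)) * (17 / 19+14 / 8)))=2264396592 / 859814551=2.63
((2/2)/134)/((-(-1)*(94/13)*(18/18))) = 13/12596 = 0.00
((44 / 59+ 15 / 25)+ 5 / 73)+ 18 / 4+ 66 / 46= 7280031 / 990610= 7.35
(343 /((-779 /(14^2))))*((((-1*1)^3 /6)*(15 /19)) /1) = 168070 /14801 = 11.36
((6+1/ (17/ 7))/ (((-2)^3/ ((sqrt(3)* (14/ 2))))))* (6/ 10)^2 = -6867* sqrt(3)/ 3400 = -3.50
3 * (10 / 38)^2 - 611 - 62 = -672.79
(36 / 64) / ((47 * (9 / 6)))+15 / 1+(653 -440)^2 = 17064387 / 376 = 45384.01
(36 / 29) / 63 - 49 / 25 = -9847 / 5075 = -1.94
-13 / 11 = -1.18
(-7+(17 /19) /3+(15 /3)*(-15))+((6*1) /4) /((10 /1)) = -92969 /1140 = -81.55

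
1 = 1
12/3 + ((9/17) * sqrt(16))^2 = 2452/289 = 8.48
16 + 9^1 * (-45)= -389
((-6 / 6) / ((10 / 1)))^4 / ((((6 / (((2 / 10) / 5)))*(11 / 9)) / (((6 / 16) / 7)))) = 9 / 308000000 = 0.00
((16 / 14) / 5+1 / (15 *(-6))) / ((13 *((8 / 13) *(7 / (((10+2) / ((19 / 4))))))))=137 / 13965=0.01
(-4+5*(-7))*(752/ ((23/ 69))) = -87984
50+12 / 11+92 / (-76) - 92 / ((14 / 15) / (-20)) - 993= 1028.31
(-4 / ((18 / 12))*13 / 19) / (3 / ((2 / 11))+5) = -0.08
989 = 989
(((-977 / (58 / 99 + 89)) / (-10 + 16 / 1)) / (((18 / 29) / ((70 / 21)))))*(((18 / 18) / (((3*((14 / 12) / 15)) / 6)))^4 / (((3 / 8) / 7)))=-242349148800000 / 3042067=-79665947.13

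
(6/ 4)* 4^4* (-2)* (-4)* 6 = 18432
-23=-23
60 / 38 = 1.58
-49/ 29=-1.69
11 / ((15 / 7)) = 77 / 15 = 5.13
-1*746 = -746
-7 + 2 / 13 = -89 / 13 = -6.85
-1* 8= -8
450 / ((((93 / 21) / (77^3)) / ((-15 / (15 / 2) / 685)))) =-575231580 / 4247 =-135444.21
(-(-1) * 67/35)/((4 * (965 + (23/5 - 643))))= 67/45724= 0.00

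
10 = 10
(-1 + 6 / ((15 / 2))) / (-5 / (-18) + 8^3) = -0.00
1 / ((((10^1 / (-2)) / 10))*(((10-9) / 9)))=-18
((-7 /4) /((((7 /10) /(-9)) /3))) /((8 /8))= 135 /2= 67.50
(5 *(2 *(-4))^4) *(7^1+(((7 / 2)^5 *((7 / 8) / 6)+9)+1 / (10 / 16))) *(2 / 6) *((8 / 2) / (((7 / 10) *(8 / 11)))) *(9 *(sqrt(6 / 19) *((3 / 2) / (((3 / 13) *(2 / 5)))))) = 5172402950 *sqrt(114) / 133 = 415234218.41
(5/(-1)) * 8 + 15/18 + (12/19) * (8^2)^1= 143/114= 1.25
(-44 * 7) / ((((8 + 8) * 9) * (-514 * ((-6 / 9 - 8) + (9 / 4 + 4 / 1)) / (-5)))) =385 / 44718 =0.01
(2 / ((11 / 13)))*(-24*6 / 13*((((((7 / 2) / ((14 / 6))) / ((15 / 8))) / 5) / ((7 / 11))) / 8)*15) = -432 / 35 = -12.34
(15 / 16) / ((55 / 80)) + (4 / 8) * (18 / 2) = 129 / 22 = 5.86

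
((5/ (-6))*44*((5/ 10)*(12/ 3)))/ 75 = -44/ 45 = -0.98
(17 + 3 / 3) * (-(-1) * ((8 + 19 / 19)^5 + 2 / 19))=20194794 / 19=1062883.89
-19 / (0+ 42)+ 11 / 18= 10 / 63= 0.16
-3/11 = -0.27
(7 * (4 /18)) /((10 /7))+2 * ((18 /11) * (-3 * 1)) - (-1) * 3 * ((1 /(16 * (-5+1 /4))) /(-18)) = -656627 /75240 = -8.73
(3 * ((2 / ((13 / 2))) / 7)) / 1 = 12 / 91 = 0.13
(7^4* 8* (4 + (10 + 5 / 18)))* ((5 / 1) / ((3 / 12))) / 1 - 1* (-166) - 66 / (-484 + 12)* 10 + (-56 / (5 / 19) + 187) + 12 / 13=378636013451 / 69030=5485093.63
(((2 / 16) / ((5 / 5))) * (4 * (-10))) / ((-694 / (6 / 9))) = 5 / 1041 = 0.00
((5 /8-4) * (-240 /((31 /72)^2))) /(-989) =-4199040 /950429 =-4.42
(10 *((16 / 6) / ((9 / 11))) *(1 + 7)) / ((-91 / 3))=-7040 / 819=-8.60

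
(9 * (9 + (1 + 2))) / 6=18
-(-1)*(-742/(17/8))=-5936/17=-349.18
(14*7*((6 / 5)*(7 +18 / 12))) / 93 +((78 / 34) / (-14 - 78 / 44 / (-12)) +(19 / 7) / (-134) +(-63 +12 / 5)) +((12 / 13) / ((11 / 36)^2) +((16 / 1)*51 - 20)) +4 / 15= 10750423758898501 / 14217955181430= 756.12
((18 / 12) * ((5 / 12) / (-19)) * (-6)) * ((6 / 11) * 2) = 0.22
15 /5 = 3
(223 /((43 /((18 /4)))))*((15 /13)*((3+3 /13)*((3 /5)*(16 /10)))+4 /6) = 3599889 /36335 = 99.07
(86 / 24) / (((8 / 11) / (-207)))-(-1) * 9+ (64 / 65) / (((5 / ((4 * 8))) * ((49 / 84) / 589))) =389614473 / 72800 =5351.85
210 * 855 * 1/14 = 12825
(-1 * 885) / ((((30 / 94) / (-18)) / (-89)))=-4442346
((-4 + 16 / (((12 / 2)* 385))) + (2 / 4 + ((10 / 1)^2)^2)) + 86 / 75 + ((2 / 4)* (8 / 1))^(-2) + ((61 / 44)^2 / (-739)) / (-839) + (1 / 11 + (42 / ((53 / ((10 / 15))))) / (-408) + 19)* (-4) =938892135578971317 / 94633433217400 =9921.36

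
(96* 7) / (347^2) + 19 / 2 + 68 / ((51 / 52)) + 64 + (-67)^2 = 3346290551 / 722454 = 4631.84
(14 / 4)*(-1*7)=-49 / 2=-24.50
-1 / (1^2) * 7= -7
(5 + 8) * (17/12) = 221/12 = 18.42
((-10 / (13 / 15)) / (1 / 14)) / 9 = -700 / 39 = -17.95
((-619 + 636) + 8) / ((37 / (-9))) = -225 / 37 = -6.08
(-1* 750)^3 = -421875000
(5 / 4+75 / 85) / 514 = 145 / 34952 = 0.00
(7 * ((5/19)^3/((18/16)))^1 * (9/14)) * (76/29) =2000/10469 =0.19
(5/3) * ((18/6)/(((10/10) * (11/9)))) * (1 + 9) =450/11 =40.91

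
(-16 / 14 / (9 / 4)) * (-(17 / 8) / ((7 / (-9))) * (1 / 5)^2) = -68 / 1225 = -0.06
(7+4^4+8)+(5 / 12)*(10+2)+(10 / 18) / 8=19877 / 72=276.07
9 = 9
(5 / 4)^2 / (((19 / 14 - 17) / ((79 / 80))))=-2765 / 28032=-0.10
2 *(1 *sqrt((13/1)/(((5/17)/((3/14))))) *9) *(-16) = -886.34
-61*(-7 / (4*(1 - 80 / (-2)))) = 427 / 164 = 2.60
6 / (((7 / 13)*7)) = 78 / 49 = 1.59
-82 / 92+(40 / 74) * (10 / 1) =7683 / 1702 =4.51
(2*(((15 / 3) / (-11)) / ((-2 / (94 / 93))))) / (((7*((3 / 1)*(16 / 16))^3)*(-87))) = -470 / 16821189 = -0.00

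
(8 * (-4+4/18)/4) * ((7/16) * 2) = -119/18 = -6.61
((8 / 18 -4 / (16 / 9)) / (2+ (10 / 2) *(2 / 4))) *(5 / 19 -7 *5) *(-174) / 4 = -103675 / 171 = -606.29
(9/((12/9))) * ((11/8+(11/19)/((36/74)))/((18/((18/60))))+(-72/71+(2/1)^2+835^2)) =4063221838099/863360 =4706289.19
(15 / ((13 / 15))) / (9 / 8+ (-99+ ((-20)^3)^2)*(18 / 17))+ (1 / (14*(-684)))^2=108363739343 / 406901850031954368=0.00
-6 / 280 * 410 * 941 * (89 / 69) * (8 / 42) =-6867418 / 3381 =-2031.18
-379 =-379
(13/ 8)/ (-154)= -13/ 1232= -0.01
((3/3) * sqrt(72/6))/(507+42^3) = 2 * sqrt(3)/74595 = 0.00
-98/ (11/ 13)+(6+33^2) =10771/ 11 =979.18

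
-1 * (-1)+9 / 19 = 28 / 19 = 1.47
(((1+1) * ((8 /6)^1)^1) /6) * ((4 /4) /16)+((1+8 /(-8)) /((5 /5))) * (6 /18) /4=1 /36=0.03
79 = 79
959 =959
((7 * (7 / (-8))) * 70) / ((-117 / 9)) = 1715 / 52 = 32.98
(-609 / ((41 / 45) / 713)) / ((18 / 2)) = -2171085 / 41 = -52953.29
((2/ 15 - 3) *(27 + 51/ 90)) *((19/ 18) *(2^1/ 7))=-675659/ 28350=-23.83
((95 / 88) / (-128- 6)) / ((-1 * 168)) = 95 / 1981056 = 0.00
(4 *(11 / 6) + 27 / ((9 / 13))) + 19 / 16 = 2281 / 48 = 47.52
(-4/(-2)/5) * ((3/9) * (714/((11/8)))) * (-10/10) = -3808/55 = -69.24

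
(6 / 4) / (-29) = -3 / 58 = -0.05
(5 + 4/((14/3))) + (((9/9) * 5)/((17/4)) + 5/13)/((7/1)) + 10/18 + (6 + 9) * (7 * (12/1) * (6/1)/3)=35178349/13923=2526.64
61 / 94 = 0.65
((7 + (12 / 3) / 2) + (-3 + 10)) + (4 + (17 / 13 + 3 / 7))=1978 / 91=21.74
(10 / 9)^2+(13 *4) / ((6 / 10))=7120 / 81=87.90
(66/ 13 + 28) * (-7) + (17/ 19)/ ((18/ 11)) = -1026989/ 4446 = -230.99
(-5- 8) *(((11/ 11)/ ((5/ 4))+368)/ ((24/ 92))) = -275678/ 15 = -18378.53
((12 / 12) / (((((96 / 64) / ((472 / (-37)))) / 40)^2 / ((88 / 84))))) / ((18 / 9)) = 15683993600 / 258741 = 60616.58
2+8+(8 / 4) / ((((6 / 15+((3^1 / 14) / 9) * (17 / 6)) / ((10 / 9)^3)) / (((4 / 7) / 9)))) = 4453810 / 429381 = 10.37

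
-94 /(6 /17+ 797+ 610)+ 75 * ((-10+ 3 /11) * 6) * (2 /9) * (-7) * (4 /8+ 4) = 66643832 /2175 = 30640.84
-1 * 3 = -3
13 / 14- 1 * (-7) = 111 / 14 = 7.93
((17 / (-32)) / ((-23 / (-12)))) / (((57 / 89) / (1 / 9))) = -1513 / 31464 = -0.05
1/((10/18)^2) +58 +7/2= 3237/50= 64.74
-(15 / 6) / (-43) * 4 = 10 / 43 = 0.23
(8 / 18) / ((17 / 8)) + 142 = 21758 / 153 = 142.21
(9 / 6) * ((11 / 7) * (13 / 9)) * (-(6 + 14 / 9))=-4862 / 189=-25.72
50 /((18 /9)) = 25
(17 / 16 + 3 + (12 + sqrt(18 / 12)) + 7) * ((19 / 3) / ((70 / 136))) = 646 * sqrt(6) / 105 + 39729 / 140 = 298.85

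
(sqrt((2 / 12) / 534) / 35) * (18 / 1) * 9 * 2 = 54 * sqrt(89) / 3115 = 0.16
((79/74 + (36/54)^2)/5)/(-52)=-1007/173160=-0.01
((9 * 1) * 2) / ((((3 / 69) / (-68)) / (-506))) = 14244912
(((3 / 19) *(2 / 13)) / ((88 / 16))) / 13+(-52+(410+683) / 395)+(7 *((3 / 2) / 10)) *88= 602263111 / 13951795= 43.17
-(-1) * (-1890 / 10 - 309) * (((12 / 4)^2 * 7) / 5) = -31374 / 5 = -6274.80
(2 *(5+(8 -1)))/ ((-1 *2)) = -12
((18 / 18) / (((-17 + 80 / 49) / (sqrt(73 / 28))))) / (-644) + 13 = sqrt(511) / 138552 + 13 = 13.00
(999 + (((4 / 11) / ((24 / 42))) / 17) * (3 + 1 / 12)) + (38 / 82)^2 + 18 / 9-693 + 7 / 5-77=4389481883 / 18860820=232.73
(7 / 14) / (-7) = -1 / 14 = -0.07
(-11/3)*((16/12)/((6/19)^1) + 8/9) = -506/27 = -18.74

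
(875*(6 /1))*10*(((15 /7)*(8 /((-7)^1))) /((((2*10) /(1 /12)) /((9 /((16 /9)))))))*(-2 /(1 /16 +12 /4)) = 607500 /343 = 1771.14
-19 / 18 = -1.06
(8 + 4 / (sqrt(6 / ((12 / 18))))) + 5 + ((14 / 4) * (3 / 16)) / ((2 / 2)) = 1439 / 96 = 14.99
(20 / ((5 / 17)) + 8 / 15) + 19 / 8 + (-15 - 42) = 1669 / 120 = 13.91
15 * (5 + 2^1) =105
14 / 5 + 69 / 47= 1003 / 235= 4.27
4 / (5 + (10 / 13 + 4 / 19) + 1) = 247 / 431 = 0.57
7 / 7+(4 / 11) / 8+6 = 155 / 22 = 7.05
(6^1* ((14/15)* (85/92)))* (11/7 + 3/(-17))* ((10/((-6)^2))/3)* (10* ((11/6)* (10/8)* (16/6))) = 228250/5589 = 40.84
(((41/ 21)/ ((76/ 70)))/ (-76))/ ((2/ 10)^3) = -25625/ 8664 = -2.96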